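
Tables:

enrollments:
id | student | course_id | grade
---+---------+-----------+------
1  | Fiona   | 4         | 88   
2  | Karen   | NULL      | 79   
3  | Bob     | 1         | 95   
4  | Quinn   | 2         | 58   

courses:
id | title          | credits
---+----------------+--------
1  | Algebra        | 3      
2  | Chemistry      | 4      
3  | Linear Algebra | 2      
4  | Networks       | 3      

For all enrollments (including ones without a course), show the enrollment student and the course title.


LEFT JOIN keeps every row from enrollments (the left table); where course_id has no match in courses, the course columns become NULL. Walk through each enrollment:
  - enrollment 1 (Fiona): course_id=4 -> matches Networks
  - enrollment 2 (Karen): course_id=NULL, no match -> kept with NULL
  - enrollment 3 (Bob): course_id=1 -> matches Algebra
  - enrollment 4 (Quinn): course_id=2 -> matches Chemistry
All 4 rows appear; 1 has NULL course.

SQL:
SELECT a.student, b.title AS course
FROM enrollments a
LEFT JOIN courses b ON a.course_id = b.id

Result:
student | course   
--------+----------
Fiona   | Networks 
Karen   | NULL     
Bob     | Algebra  
Quinn   | Chemistry


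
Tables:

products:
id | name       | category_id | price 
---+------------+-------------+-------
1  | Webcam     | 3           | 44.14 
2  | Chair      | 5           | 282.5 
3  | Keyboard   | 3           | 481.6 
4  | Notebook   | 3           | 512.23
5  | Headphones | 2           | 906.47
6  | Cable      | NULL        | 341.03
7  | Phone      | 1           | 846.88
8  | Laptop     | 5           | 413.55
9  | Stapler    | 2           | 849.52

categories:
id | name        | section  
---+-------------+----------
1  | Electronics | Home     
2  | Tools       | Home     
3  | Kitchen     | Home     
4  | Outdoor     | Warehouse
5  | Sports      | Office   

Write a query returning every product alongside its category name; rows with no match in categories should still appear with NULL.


LEFT JOIN keeps every row from products (the left table); where category_id has no match in categories, the category columns become NULL. Walk through each product:
  - product 1 (Webcam): category_id=3 -> matches Kitchen
  - product 2 (Chair): category_id=5 -> matches Sports
  - product 3 (Keyboard): category_id=3 -> matches Kitchen
  - product 4 (Notebook): category_id=3 -> matches Kitchen
  - product 5 (Headphones): category_id=2 -> matches Tools
  - product 6 (Cable): category_id=NULL, no match -> kept with NULL
  - product 7 (Phone): category_id=1 -> matches Electronics
  - product 8 (Laptop): category_id=5 -> matches Sports
  - product 9 (Stapler): category_id=2 -> matches Tools
All 9 rows appear; 1 has NULL category.

SQL:
SELECT a.name, b.name AS category
FROM products a
LEFT JOIN categories b ON a.category_id = b.id

Result:
name       | category   
-----------+------------
Webcam     | Kitchen    
Chair      | Sports     
Keyboard   | Kitchen    
Notebook   | Kitchen    
Headphones | Tools      
Cable      | NULL       
Phone      | Electronics
Laptop     | Sports     
Stapler    | Tools      


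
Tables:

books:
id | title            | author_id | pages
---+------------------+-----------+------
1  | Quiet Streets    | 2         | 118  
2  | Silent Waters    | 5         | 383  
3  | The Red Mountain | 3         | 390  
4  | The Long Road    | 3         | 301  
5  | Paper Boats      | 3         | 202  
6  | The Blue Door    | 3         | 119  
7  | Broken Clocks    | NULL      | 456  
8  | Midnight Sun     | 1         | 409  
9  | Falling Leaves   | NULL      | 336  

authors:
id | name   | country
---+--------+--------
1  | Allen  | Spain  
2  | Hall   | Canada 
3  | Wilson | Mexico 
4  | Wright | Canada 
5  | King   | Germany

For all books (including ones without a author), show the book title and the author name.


LEFT JOIN keeps every row from books (the left table); where author_id has no match in authors, the author columns become NULL. Walk through each book:
  - book 1 (Quiet Streets): author_id=2 -> matches Hall
  - book 2 (Silent Waters): author_id=5 -> matches King
  - book 3 (The Red Mountain): author_id=3 -> matches Wilson
  - book 4 (The Long Road): author_id=3 -> matches Wilson
  - book 5 (Paper Boats): author_id=3 -> matches Wilson
  - book 6 (The Blue Door): author_id=3 -> matches Wilson
  - book 7 (Broken Clocks): author_id=NULL, no match -> kept with NULL
  - book 8 (Midnight Sun): author_id=1 -> matches Allen
  - book 9 (Falling Leaves): author_id=NULL, no match -> kept with NULL
All 9 rows appear; 2 have NULL author.

SQL:
SELECT a.title, b.name AS author
FROM books a
LEFT JOIN authors b ON a.author_id = b.id

Result:
title            | author
-----------------+-------
Quiet Streets    | Hall  
Silent Waters    | King  
The Red Mountain | Wilson
The Long Road    | Wilson
Paper Boats      | Wilson
The Blue Door    | Wilson
Broken Clocks    | NULL  
Midnight Sun     | Allen 
Falling Leaves   | NULL  


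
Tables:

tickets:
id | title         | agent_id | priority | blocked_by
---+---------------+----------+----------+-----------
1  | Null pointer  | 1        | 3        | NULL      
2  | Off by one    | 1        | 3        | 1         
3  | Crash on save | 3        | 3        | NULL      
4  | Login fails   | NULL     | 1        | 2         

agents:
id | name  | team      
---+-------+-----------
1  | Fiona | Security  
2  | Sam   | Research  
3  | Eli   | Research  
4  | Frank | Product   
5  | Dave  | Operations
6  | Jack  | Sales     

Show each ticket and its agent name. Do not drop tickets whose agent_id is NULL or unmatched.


LEFT JOIN keeps every row from tickets (the left table); where agent_id has no match in agents, the agent columns become NULL. Walk through each ticket:
  - ticket 1 (Null pointer): agent_id=1 -> matches Fiona
  - ticket 2 (Off by one): agent_id=1 -> matches Fiona
  - ticket 3 (Crash on save): agent_id=3 -> matches Eli
  - ticket 4 (Login fails): agent_id=NULL, no match -> kept with NULL
All 4 rows appear; 1 has NULL agent.

SQL:
SELECT a.title, b.name AS agent
FROM tickets a
LEFT JOIN agents b ON a.agent_id = b.id

Result:
title         | agent
--------------+------
Null pointer  | Fiona
Off by one    | Fiona
Crash on save | Eli  
Login fails   | NULL 


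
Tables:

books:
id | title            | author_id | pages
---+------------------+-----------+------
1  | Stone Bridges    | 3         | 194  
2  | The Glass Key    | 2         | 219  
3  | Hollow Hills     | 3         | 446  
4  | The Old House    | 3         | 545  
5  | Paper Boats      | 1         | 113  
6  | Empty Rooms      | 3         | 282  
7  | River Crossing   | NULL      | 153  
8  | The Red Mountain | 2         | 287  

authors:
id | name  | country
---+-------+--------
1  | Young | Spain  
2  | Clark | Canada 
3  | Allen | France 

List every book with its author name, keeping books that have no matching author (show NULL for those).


LEFT JOIN keeps every row from books (the left table); where author_id has no match in authors, the author columns become NULL. Walk through each book:
  - book 1 (Stone Bridges): author_id=3 -> matches Allen
  - book 2 (The Glass Key): author_id=2 -> matches Clark
  - book 3 (Hollow Hills): author_id=3 -> matches Allen
  - book 4 (The Old House): author_id=3 -> matches Allen
  - book 5 (Paper Boats): author_id=1 -> matches Young
  - book 6 (Empty Rooms): author_id=3 -> matches Allen
  - book 7 (River Crossing): author_id=NULL, no match -> kept with NULL
  - book 8 (The Red Mountain): author_id=2 -> matches Clark
All 8 rows appear; 1 has NULL author.

SQL:
SELECT a.title, b.name AS author
FROM books a
LEFT JOIN authors b ON a.author_id = b.id

Result:
title            | author
-----------------+-------
Stone Bridges    | Allen 
The Glass Key    | Clark 
Hollow Hills     | Allen 
The Old House    | Allen 
Paper Boats      | Young 
Empty Rooms      | Allen 
River Crossing   | NULL  
The Red Mountain | Clark 


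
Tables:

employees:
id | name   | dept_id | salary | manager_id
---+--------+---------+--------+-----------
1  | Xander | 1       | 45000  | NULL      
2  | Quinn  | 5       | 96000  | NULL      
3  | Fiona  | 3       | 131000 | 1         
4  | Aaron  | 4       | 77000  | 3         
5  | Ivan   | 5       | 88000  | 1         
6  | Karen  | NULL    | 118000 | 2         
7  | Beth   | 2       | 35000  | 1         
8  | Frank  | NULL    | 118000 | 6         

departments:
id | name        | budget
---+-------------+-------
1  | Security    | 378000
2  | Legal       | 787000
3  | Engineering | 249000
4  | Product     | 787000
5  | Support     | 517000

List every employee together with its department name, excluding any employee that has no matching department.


INNER JOIN keeps only employees rows whose dept_id matches an id in departments. Walk through each employee:
  - employee 1 (Xander): dept_id=1 -> matches Security
  - employee 2 (Quinn): dept_id=5 -> matches Support
  - employee 3 (Fiona): dept_id=3 -> matches Engineering
  - employee 4 (Aaron): dept_id=4 -> matches Product
  - employee 5 (Ivan): dept_id=5 -> matches Support
  - employee 6 (Karen): dept_id=NULL, no match -> dropped
  - employee 7 (Beth): dept_id=2 -> matches Legal
  - employee 8 (Frank): dept_id=NULL, no match -> dropped
So 2 of 8 rows are dropped.

SQL:
SELECT a.name, b.name AS department
FROM employees a
INNER JOIN departments b ON a.dept_id = b.id

Result:
name   | department 
-------+------------
Xander | Security   
Quinn  | Support    
Fiona  | Engineering
Aaron  | Product    
Ivan   | Support    
Beth   | Legal      


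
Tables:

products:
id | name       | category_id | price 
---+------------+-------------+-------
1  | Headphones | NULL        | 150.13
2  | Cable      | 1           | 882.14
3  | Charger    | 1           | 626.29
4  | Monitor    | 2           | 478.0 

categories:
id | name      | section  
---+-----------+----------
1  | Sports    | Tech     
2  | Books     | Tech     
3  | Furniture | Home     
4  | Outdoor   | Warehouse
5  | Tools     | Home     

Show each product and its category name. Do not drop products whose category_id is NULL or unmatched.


LEFT JOIN keeps every row from products (the left table); where category_id has no match in categories, the category columns become NULL. Walk through each product:
  - product 1 (Headphones): category_id=NULL, no match -> kept with NULL
  - product 2 (Cable): category_id=1 -> matches Sports
  - product 3 (Charger): category_id=1 -> matches Sports
  - product 4 (Monitor): category_id=2 -> matches Books
All 4 rows appear; 1 has NULL category.

SQL:
SELECT a.name, b.name AS category
FROM products a
LEFT JOIN categories b ON a.category_id = b.id

Result:
name       | category
-----------+---------
Headphones | NULL    
Cable      | Sports  
Charger    | Sports  
Monitor    | Books   


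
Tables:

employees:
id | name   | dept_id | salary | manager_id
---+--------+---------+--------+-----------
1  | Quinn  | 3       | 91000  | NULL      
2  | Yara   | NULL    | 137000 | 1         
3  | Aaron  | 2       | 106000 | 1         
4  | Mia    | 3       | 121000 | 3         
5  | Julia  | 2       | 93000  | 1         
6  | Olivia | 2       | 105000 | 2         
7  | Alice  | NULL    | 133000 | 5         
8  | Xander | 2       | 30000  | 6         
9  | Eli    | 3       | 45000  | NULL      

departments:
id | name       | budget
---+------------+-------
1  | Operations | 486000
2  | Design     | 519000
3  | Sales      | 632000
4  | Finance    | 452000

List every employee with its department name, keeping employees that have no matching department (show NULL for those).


LEFT JOIN keeps every row from employees (the left table); where dept_id has no match in departments, the department columns become NULL. Walk through each employee:
  - employee 1 (Quinn): dept_id=3 -> matches Sales
  - employee 2 (Yara): dept_id=NULL, no match -> kept with NULL
  - employee 3 (Aaron): dept_id=2 -> matches Design
  - employee 4 (Mia): dept_id=3 -> matches Sales
  - employee 5 (Julia): dept_id=2 -> matches Design
  - employee 6 (Olivia): dept_id=2 -> matches Design
  - employee 7 (Alice): dept_id=NULL, no match -> kept with NULL
  - employee 8 (Xander): dept_id=2 -> matches Design
  - employee 9 (Eli): dept_id=3 -> matches Sales
All 9 rows appear; 2 have NULL department.

SQL:
SELECT a.name, b.name AS department
FROM employees a
LEFT JOIN departments b ON a.dept_id = b.id

Result:
name   | department
-------+-----------
Quinn  | Sales     
Yara   | NULL      
Aaron  | Design    
Mia    | Sales     
Julia  | Design    
Olivia | Design    
Alice  | NULL      
Xander | Design    
Eli    | Sales     


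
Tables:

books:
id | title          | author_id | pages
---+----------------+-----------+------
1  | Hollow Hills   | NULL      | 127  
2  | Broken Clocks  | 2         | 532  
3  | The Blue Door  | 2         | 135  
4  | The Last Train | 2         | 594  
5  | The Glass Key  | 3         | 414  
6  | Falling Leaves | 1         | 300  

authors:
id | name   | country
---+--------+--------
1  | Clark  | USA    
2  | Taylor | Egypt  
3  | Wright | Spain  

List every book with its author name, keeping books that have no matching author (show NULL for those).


LEFT JOIN keeps every row from books (the left table); where author_id has no match in authors, the author columns become NULL. Walk through each book:
  - book 1 (Hollow Hills): author_id=NULL, no match -> kept with NULL
  - book 2 (Broken Clocks): author_id=2 -> matches Taylor
  - book 3 (The Blue Door): author_id=2 -> matches Taylor
  - book 4 (The Last Train): author_id=2 -> matches Taylor
  - book 5 (The Glass Key): author_id=3 -> matches Wright
  - book 6 (Falling Leaves): author_id=1 -> matches Clark
All 6 rows appear; 1 has NULL author.

SQL:
SELECT a.title, b.name AS author
FROM books a
LEFT JOIN authors b ON a.author_id = b.id

Result:
title          | author
---------------+-------
Hollow Hills   | NULL  
Broken Clocks  | Taylor
The Blue Door  | Taylor
The Last Train | Taylor
The Glass Key  | Wright
Falling Leaves | Clark 


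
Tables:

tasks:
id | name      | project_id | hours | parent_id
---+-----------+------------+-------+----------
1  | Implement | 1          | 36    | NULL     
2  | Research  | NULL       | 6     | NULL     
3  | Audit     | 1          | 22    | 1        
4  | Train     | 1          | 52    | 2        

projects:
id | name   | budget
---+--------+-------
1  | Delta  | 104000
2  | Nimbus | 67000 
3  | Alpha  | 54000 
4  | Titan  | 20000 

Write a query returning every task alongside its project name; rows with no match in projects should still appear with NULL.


LEFT JOIN keeps every row from tasks (the left table); where project_id has no match in projects, the project columns become NULL. Walk through each task:
  - task 1 (Implement): project_id=1 -> matches Delta
  - task 2 (Research): project_id=NULL, no match -> kept with NULL
  - task 3 (Audit): project_id=1 -> matches Delta
  - task 4 (Train): project_id=1 -> matches Delta
All 4 rows appear; 1 has NULL project.

SQL:
SELECT a.name, b.name AS project
FROM tasks a
LEFT JOIN projects b ON a.project_id = b.id

Result:
name      | project
----------+--------
Implement | Delta  
Research  | NULL   
Audit     | Delta  
Train     | Delta  


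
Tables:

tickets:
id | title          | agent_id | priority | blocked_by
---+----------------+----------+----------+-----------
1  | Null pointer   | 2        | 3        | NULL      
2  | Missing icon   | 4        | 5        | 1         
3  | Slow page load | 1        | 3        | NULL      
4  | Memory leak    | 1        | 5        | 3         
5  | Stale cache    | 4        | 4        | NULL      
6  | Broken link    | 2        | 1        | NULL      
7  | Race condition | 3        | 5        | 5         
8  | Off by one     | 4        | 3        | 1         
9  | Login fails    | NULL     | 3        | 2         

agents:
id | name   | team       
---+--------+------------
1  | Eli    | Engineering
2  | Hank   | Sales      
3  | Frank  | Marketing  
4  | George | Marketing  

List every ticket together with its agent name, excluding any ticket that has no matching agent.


INNER JOIN keeps only tickets rows whose agent_id matches an id in agents. Walk through each ticket:
  - ticket 1 (Null pointer): agent_id=2 -> matches Hank
  - ticket 2 (Missing icon): agent_id=4 -> matches George
  - ticket 3 (Slow page load): agent_id=1 -> matches Eli
  - ticket 4 (Memory leak): agent_id=1 -> matches Eli
  - ticket 5 (Stale cache): agent_id=4 -> matches George
  - ticket 6 (Broken link): agent_id=2 -> matches Hank
  - ticket 7 (Race condition): agent_id=3 -> matches Frank
  - ticket 8 (Off by one): agent_id=4 -> matches George
  - ticket 9 (Login fails): agent_id=NULL, no match -> dropped
So 1 of 9 rows is dropped.

SQL:
SELECT a.title, b.name AS agent
FROM tickets a
INNER JOIN agents b ON a.agent_id = b.id

Result:
title          | agent 
---------------+-------
Null pointer   | Hank  
Missing icon   | George
Slow page load | Eli   
Memory leak    | Eli   
Stale cache    | George
Broken link    | Hank  
Race condition | Frank 
Off by one     | George


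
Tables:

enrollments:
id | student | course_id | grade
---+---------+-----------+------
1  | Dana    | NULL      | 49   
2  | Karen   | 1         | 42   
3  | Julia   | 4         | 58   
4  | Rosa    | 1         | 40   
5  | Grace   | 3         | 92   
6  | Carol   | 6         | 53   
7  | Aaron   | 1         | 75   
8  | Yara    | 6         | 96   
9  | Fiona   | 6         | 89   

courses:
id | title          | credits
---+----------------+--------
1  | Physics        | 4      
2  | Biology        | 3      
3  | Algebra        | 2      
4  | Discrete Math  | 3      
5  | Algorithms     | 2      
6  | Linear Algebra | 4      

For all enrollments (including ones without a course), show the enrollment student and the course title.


LEFT JOIN keeps every row from enrollments (the left table); where course_id has no match in courses, the course columns become NULL. Walk through each enrollment:
  - enrollment 1 (Dana): course_id=NULL, no match -> kept with NULL
  - enrollment 2 (Karen): course_id=1 -> matches Physics
  - enrollment 3 (Julia): course_id=4 -> matches Discrete Math
  - enrollment 4 (Rosa): course_id=1 -> matches Physics
  - enrollment 5 (Grace): course_id=3 -> matches Algebra
  - enrollment 6 (Carol): course_id=6 -> matches Linear Algebra
  - enrollment 7 (Aaron): course_id=1 -> matches Physics
  - enrollment 8 (Yara): course_id=6 -> matches Linear Algebra
  - enrollment 9 (Fiona): course_id=6 -> matches Linear Algebra
All 9 rows appear; 1 has NULL course.

SQL:
SELECT a.student, b.title AS course
FROM enrollments a
LEFT JOIN courses b ON a.course_id = b.id

Result:
student | course        
--------+---------------
Dana    | NULL          
Karen   | Physics       
Julia   | Discrete Math 
Rosa    | Physics       
Grace   | Algebra       
Carol   | Linear Algebra
Aaron   | Physics       
Yara    | Linear Algebra
Fiona   | Linear Algebra


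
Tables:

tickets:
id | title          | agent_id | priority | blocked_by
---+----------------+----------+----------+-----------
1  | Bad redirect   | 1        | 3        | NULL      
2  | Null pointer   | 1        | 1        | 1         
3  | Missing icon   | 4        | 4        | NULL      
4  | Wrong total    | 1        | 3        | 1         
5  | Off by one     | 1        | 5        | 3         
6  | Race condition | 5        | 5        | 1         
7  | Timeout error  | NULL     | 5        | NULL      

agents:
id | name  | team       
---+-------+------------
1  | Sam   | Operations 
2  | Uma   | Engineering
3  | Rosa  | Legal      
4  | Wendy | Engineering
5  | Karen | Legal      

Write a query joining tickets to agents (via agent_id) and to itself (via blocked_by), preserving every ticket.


Two LEFT JOINs from the same base table tickets: one to agents via agent_id, one to tickets itself via blocked_by. Both are LEFT so every ticket is preserved.
Match against agents:
  - ticket 1 (Bad redirect): agent_id=1 -> matches Sam
  - ticket 2 (Null pointer): agent_id=1 -> matches Sam
  - ticket 3 (Missing icon): agent_id=4 -> matches Wendy
  - ticket 4 (Wrong total): agent_id=1 -> matches Sam
  - ticket 5 (Off by one): agent_id=1 -> matches Sam
  - ticket 6 (Race condition): agent_id=5 -> matches Karen
  - ticket 7 (Timeout error): agent_id=NULL, no match -> kept with NULL
Match against tickets (self):
  - ticket 1 (Bad redirect): blocked_by=NULL -> NULL
  - ticket 2 (Null pointer): blocked_by=1 -> Bad redirect
  - ticket 3 (Missing icon): blocked_by=NULL -> NULL
  - ticket 4 (Wrong total): blocked_by=1 -> Bad redirect
  - ticket 5 (Off by one): blocked_by=3 -> Missing icon
  - ticket 6 (Race condition): blocked_by=1 -> Bad redirect
  - ticket 7 (Timeout error): blocked_by=NULL -> NULL

SQL:
SELECT a.title, b.name AS agent, c.title AS blocked_by
FROM tickets a
LEFT JOIN agents b ON a.agent_id = b.id
LEFT JOIN tickets c ON a.blocked_by = c.id

Result:
title          | agent | blocked_by  
---------------+-------+-------------
Bad redirect   | Sam   | NULL        
Null pointer   | Sam   | Bad redirect
Missing icon   | Wendy | NULL        
Wrong total    | Sam   | Bad redirect
Off by one     | Sam   | Missing icon
Race condition | Karen | Bad redirect
Timeout error  | NULL  | NULL        


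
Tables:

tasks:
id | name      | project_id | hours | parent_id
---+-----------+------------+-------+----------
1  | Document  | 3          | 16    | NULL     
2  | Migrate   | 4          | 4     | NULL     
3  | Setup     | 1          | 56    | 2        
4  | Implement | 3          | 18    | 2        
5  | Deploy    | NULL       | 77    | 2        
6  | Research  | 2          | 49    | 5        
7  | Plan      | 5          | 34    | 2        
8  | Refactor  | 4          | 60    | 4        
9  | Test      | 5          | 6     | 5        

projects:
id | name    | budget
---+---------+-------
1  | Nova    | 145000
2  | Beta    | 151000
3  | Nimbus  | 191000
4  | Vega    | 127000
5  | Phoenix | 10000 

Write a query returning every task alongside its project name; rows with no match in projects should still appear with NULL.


LEFT JOIN keeps every row from tasks (the left table); where project_id has no match in projects, the project columns become NULL. Walk through each task:
  - task 1 (Document): project_id=3 -> matches Nimbus
  - task 2 (Migrate): project_id=4 -> matches Vega
  - task 3 (Setup): project_id=1 -> matches Nova
  - task 4 (Implement): project_id=3 -> matches Nimbus
  - task 5 (Deploy): project_id=NULL, no match -> kept with NULL
  - task 6 (Research): project_id=2 -> matches Beta
  - task 7 (Plan): project_id=5 -> matches Phoenix
  - task 8 (Refactor): project_id=4 -> matches Vega
  - task 9 (Test): project_id=5 -> matches Phoenix
All 9 rows appear; 1 has NULL project.

SQL:
SELECT a.name, b.name AS project
FROM tasks a
LEFT JOIN projects b ON a.project_id = b.id

Result:
name      | project
----------+--------
Document  | Nimbus 
Migrate   | Vega   
Setup     | Nova   
Implement | Nimbus 
Deploy    | NULL   
Research  | Beta   
Plan      | Phoenix
Refactor  | Vega   
Test      | Phoenix


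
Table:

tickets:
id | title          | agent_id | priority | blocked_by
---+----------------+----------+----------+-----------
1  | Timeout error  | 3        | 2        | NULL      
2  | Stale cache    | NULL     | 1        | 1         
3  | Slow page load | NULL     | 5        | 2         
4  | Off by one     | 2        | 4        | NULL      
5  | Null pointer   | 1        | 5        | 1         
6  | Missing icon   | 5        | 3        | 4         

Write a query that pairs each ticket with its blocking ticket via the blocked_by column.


This is a self-join: tickets is joined to a second copy of itself, matching each row's blocked_by to another row's id. Use LEFT JOIN so rows with blocked_by=NULL are kept.
  - ticket 1 (Timeout error): blocked_by=NULL -> NULL
  - ticket 2 (Stale cache): blocked_by=1 -> Timeout error
  - ticket 3 (Slow page load): blocked_by=2 -> Stale cache
  - ticket 4 (Off by one): blocked_by=NULL -> NULL
  - ticket 5 (Null pointer): blocked_by=1 -> Timeout error
  - ticket 6 (Missing icon): blocked_by=4 -> Off by one

SQL:
SELECT a.title AS item, b.title AS blocked_by
FROM tickets a
LEFT JOIN tickets b ON a.blocked_by = b.id

Result:
item           | blocked_by   
---------------+--------------
Timeout error  | NULL         
Stale cache    | Timeout error
Slow page load | Stale cache  
Off by one     | NULL         
Null pointer   | Timeout error
Missing icon   | Off by one   


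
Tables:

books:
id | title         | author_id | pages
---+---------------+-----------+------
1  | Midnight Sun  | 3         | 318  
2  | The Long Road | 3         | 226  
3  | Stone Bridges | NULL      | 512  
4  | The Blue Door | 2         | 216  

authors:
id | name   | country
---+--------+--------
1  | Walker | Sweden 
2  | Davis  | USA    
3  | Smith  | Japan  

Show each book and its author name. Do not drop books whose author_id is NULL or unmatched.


LEFT JOIN keeps every row from books (the left table); where author_id has no match in authors, the author columns become NULL. Walk through each book:
  - book 1 (Midnight Sun): author_id=3 -> matches Smith
  - book 2 (The Long Road): author_id=3 -> matches Smith
  - book 3 (Stone Bridges): author_id=NULL, no match -> kept with NULL
  - book 4 (The Blue Door): author_id=2 -> matches Davis
All 4 rows appear; 1 has NULL author.

SQL:
SELECT a.title, b.name AS author
FROM books a
LEFT JOIN authors b ON a.author_id = b.id

Result:
title         | author
--------------+-------
Midnight Sun  | Smith 
The Long Road | Smith 
Stone Bridges | NULL  
The Blue Door | Davis 


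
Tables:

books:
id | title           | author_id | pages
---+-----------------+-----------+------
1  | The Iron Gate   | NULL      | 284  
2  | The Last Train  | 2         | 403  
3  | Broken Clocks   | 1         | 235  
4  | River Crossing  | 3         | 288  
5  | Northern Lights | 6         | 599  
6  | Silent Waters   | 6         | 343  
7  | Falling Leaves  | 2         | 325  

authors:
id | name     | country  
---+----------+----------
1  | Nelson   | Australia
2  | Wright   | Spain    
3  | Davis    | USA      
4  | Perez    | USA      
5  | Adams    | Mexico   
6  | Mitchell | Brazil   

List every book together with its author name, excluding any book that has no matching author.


INNER JOIN keeps only books rows whose author_id matches an id in authors. Walk through each book:
  - book 1 (The Iron Gate): author_id=NULL, no match -> dropped
  - book 2 (The Last Train): author_id=2 -> matches Wright
  - book 3 (Broken Clocks): author_id=1 -> matches Nelson
  - book 4 (River Crossing): author_id=3 -> matches Davis
  - book 5 (Northern Lights): author_id=6 -> matches Mitchell
  - book 6 (Silent Waters): author_id=6 -> matches Mitchell
  - book 7 (Falling Leaves): author_id=2 -> matches Wright
So 1 of 7 rows is dropped.

SQL:
SELECT a.title, b.name AS author
FROM books a
INNER JOIN authors b ON a.author_id = b.id

Result:
title           | author  
----------------+---------
The Last Train  | Wright  
Broken Clocks   | Nelson  
River Crossing  | Davis   
Northern Lights | Mitchell
Silent Waters   | Mitchell
Falling Leaves  | Wright  


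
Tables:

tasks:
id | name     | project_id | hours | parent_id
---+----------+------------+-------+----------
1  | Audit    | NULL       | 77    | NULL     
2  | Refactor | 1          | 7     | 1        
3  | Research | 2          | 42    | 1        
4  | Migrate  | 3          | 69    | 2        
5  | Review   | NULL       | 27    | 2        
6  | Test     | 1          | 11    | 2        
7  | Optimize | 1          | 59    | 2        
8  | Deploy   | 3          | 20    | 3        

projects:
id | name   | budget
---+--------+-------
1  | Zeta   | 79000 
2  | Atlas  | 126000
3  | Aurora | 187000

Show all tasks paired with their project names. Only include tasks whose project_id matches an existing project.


INNER JOIN keeps only tasks rows whose project_id matches an id in projects. Walk through each task:
  - task 1 (Audit): project_id=NULL, no match -> dropped
  - task 2 (Refactor): project_id=1 -> matches Zeta
  - task 3 (Research): project_id=2 -> matches Atlas
  - task 4 (Migrate): project_id=3 -> matches Aurora
  - task 5 (Review): project_id=NULL, no match -> dropped
  - task 6 (Test): project_id=1 -> matches Zeta
  - task 7 (Optimize): project_id=1 -> matches Zeta
  - task 8 (Deploy): project_id=3 -> matches Aurora
So 2 of 8 rows are dropped.

SQL:
SELECT a.name, b.name AS project
FROM tasks a
INNER JOIN projects b ON a.project_id = b.id

Result:
name     | project
---------+--------
Refactor | Zeta   
Research | Atlas  
Migrate  | Aurora 
Test     | Zeta   
Optimize | Zeta   
Deploy   | Aurora 


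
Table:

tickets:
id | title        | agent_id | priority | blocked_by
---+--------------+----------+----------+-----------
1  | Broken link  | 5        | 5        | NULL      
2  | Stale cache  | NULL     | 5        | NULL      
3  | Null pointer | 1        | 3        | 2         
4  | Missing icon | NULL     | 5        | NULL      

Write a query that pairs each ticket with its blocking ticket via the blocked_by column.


This is a self-join: tickets is joined to a second copy of itself, matching each row's blocked_by to another row's id. Use LEFT JOIN so rows with blocked_by=NULL are kept.
  - ticket 1 (Broken link): blocked_by=NULL -> NULL
  - ticket 2 (Stale cache): blocked_by=NULL -> NULL
  - ticket 3 (Null pointer): blocked_by=2 -> Stale cache
  - ticket 4 (Missing icon): blocked_by=NULL -> NULL

SQL:
SELECT a.title AS item, b.title AS blocked_by
FROM tickets a
LEFT JOIN tickets b ON a.blocked_by = b.id

Result:
item         | blocked_by 
-------------+------------
Broken link  | NULL       
Stale cache  | NULL       
Null pointer | Stale cache
Missing icon | NULL       


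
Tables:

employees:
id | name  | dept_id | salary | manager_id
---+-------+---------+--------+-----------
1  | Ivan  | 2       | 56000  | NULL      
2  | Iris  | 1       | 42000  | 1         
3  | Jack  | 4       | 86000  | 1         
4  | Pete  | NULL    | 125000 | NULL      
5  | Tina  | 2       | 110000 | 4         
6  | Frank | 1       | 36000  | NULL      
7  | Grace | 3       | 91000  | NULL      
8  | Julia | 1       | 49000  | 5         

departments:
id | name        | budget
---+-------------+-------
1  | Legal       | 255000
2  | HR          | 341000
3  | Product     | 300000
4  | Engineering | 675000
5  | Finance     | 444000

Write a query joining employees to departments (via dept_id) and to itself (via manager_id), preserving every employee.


Two LEFT JOINs from the same base table employees: one to departments via dept_id, one to employees itself via manager_id. Both are LEFT so every employee is preserved.
Match against departments:
  - employee 1 (Ivan): dept_id=2 -> matches HR
  - employee 2 (Iris): dept_id=1 -> matches Legal
  - employee 3 (Jack): dept_id=4 -> matches Engineering
  - employee 4 (Pete): dept_id=NULL, no match -> kept with NULL
  - employee 5 (Tina): dept_id=2 -> matches HR
  - employee 6 (Frank): dept_id=1 -> matches Legal
  - employee 7 (Grace): dept_id=3 -> matches Product
  - employee 8 (Julia): dept_id=1 -> matches Legal
Match against employees (self):
  - employee 1 (Ivan): manager_id=NULL -> NULL
  - employee 2 (Iris): manager_id=1 -> Ivan
  - employee 3 (Jack): manager_id=1 -> Ivan
  - employee 4 (Pete): manager_id=NULL -> NULL
  - employee 5 (Tina): manager_id=4 -> Pete
  - employee 6 (Frank): manager_id=NULL -> NULL
  - employee 7 (Grace): manager_id=NULL -> NULL
  - employee 8 (Julia): manager_id=5 -> Tina

SQL:
SELECT a.name, b.name AS department, c.name AS manager
FROM employees a
LEFT JOIN departments b ON a.dept_id = b.id
LEFT JOIN employees c ON a.manager_id = c.id

Result:
name  | department  | manager
------+-------------+--------
Ivan  | HR          | NULL   
Iris  | Legal       | Ivan   
Jack  | Engineering | Ivan   
Pete  | NULL        | NULL   
Tina  | HR          | Pete   
Frank | Legal       | NULL   
Grace | Product     | NULL   
Julia | Legal       | Tina   


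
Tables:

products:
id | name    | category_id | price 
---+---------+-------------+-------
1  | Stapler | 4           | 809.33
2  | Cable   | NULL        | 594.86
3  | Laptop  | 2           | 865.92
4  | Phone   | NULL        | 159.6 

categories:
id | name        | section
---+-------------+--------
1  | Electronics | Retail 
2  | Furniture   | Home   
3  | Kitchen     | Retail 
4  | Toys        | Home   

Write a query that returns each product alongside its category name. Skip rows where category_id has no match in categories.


INNER JOIN keeps only products rows whose category_id matches an id in categories. Walk through each product:
  - product 1 (Stapler): category_id=4 -> matches Toys
  - product 2 (Cable): category_id=NULL, no match -> dropped
  - product 3 (Laptop): category_id=2 -> matches Furniture
  - product 4 (Phone): category_id=NULL, no match -> dropped
So 2 of 4 rows are dropped.

SQL:
SELECT a.name, b.name AS category
FROM products a
INNER JOIN categories b ON a.category_id = b.id

Result:
name    | category 
--------+----------
Stapler | Toys     
Laptop  | Furniture


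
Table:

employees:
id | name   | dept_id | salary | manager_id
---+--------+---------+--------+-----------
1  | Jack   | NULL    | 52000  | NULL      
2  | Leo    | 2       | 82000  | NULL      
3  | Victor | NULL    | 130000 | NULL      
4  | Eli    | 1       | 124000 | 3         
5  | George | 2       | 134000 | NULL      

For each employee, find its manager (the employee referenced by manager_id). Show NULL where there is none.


This is a self-join: employees is joined to a second copy of itself, matching each row's manager_id to another row's id. Use LEFT JOIN so rows with manager_id=NULL are kept.
  - employee 1 (Jack): manager_id=NULL -> NULL
  - employee 2 (Leo): manager_id=NULL -> NULL
  - employee 3 (Victor): manager_id=NULL -> NULL
  - employee 4 (Eli): manager_id=3 -> Victor
  - employee 5 (George): manager_id=NULL -> NULL

SQL:
SELECT a.name AS item, b.name AS manager
FROM employees a
LEFT JOIN employees b ON a.manager_id = b.id

Result:
item   | manager
-------+--------
Jack   | NULL   
Leo    | NULL   
Victor | NULL   
Eli    | Victor 
George | NULL   


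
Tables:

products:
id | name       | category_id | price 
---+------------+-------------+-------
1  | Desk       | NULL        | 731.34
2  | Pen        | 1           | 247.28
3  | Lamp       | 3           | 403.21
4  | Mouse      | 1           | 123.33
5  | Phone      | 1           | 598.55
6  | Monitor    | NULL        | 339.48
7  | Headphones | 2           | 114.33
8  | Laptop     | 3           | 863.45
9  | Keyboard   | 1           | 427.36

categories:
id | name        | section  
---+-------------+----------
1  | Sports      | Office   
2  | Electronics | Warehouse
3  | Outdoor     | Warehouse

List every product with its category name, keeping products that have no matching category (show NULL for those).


LEFT JOIN keeps every row from products (the left table); where category_id has no match in categories, the category columns become NULL. Walk through each product:
  - product 1 (Desk): category_id=NULL, no match -> kept with NULL
  - product 2 (Pen): category_id=1 -> matches Sports
  - product 3 (Lamp): category_id=3 -> matches Outdoor
  - product 4 (Mouse): category_id=1 -> matches Sports
  - product 5 (Phone): category_id=1 -> matches Sports
  - product 6 (Monitor): category_id=NULL, no match -> kept with NULL
  - product 7 (Headphones): category_id=2 -> matches Electronics
  - product 8 (Laptop): category_id=3 -> matches Outdoor
  - product 9 (Keyboard): category_id=1 -> matches Sports
All 9 rows appear; 2 have NULL category.

SQL:
SELECT a.name, b.name AS category
FROM products a
LEFT JOIN categories b ON a.category_id = b.id

Result:
name       | category   
-----------+------------
Desk       | NULL       
Pen        | Sports     
Lamp       | Outdoor    
Mouse      | Sports     
Phone      | Sports     
Monitor    | NULL       
Headphones | Electronics
Laptop     | Outdoor    
Keyboard   | Sports     


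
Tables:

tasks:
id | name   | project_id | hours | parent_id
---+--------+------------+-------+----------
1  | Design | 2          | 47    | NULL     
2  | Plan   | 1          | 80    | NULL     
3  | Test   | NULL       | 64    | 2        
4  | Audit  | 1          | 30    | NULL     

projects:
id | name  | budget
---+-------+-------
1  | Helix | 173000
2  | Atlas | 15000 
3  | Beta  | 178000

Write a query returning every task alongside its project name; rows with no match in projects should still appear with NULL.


LEFT JOIN keeps every row from tasks (the left table); where project_id has no match in projects, the project columns become NULL. Walk through each task:
  - task 1 (Design): project_id=2 -> matches Atlas
  - task 2 (Plan): project_id=1 -> matches Helix
  - task 3 (Test): project_id=NULL, no match -> kept with NULL
  - task 4 (Audit): project_id=1 -> matches Helix
All 4 rows appear; 1 has NULL project.

SQL:
SELECT a.name, b.name AS project
FROM tasks a
LEFT JOIN projects b ON a.project_id = b.id

Result:
name   | project
-------+--------
Design | Atlas  
Plan   | Helix  
Test   | NULL   
Audit  | Helix  


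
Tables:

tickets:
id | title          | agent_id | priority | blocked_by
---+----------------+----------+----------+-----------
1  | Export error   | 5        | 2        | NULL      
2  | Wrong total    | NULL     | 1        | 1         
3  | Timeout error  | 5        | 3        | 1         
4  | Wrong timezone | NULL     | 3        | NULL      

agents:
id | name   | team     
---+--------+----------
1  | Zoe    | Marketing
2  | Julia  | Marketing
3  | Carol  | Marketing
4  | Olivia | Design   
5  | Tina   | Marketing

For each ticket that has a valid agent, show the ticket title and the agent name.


INNER JOIN keeps only tickets rows whose agent_id matches an id in agents. Walk through each ticket:
  - ticket 1 (Export error): agent_id=5 -> matches Tina
  - ticket 2 (Wrong total): agent_id=NULL, no match -> dropped
  - ticket 3 (Timeout error): agent_id=5 -> matches Tina
  - ticket 4 (Wrong timezone): agent_id=NULL, no match -> dropped
So 2 of 4 rows are dropped.

SQL:
SELECT a.title, b.name AS agent
FROM tickets a
INNER JOIN agents b ON a.agent_id = b.id

Result:
title         | agent
--------------+------
Export error  | Tina 
Timeout error | Tina 


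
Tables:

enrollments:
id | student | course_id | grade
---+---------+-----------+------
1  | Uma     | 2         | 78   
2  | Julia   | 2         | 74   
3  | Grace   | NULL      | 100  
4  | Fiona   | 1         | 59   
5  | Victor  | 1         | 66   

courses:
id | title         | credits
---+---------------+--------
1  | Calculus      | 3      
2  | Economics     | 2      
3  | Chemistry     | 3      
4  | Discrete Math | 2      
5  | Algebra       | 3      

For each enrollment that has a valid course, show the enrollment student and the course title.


INNER JOIN keeps only enrollments rows whose course_id matches an id in courses. Walk through each enrollment:
  - enrollment 1 (Uma): course_id=2 -> matches Economics
  - enrollment 2 (Julia): course_id=2 -> matches Economics
  - enrollment 3 (Grace): course_id=NULL, no match -> dropped
  - enrollment 4 (Fiona): course_id=1 -> matches Calculus
  - enrollment 5 (Victor): course_id=1 -> matches Calculus
So 1 of 5 rows is dropped.

SQL:
SELECT a.student, b.title AS course
FROM enrollments a
INNER JOIN courses b ON a.course_id = b.id

Result:
student | course   
--------+----------
Uma     | Economics
Julia   | Economics
Fiona   | Calculus 
Victor  | Calculus 


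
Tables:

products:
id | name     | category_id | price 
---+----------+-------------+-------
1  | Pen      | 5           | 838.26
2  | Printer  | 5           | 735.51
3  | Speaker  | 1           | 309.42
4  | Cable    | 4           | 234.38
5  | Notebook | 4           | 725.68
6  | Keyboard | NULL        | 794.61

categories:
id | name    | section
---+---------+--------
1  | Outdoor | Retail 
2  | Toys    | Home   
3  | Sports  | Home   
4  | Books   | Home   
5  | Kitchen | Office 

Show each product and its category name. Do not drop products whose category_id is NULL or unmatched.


LEFT JOIN keeps every row from products (the left table); where category_id has no match in categories, the category columns become NULL. Walk through each product:
  - product 1 (Pen): category_id=5 -> matches Kitchen
  - product 2 (Printer): category_id=5 -> matches Kitchen
  - product 3 (Speaker): category_id=1 -> matches Outdoor
  - product 4 (Cable): category_id=4 -> matches Books
  - product 5 (Notebook): category_id=4 -> matches Books
  - product 6 (Keyboard): category_id=NULL, no match -> kept with NULL
All 6 rows appear; 1 has NULL category.

SQL:
SELECT a.name, b.name AS category
FROM products a
LEFT JOIN categories b ON a.category_id = b.id

Result:
name     | category
---------+---------
Pen      | Kitchen 
Printer  | Kitchen 
Speaker  | Outdoor 
Cable    | Books   
Notebook | Books   
Keyboard | NULL    
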